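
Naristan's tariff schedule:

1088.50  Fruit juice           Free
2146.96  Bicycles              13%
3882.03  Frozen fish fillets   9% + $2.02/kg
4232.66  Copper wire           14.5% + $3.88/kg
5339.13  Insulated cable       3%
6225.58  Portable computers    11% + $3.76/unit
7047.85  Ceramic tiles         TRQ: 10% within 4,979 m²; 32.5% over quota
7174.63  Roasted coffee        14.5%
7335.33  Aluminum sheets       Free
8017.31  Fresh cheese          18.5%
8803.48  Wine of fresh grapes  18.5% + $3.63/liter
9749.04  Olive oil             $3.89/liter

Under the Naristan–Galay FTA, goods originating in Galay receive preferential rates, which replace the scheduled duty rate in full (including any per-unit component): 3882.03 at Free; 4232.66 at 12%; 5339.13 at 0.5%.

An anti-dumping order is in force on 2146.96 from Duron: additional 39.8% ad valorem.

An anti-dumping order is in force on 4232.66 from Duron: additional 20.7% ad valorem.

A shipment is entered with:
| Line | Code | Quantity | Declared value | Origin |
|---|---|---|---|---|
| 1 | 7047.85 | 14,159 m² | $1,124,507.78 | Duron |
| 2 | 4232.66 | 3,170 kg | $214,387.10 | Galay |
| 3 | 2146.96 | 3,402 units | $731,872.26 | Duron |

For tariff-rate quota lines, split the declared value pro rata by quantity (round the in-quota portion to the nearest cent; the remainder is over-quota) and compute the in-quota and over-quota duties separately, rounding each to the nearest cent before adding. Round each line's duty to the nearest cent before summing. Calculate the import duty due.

$688,647.79

Line 1 (7047.85, Duron, 14,159 m², $1,124,507.78):
Code 7047.85 is under a tariff-rate quota (threshold 4,979 m²). In-quota: 4,979 m² at 10%; over-quota: 9,180 m² at 32.5%.
Pro-rata value split: in-quota = $1,124,507.78 × 4,979/14,159 = $395,432.18; over-quota = $1,124,507.78 − $395,432.18 = $729,075.60.
In-quota duty = $395,432.18 × 10% = $39,543.22. Over-quota duty = $729,075.60 × 32.5% = $236,949.57.
Line duty = $39,543.22 + $236,949.57 = $276,492.79.
Line 2 (4232.66, Galay, 3,170 kg, $214,387.10):
Base rate for 4232.66 is 14.5% + $3.88/kg.
Origin Galay qualifies under the Naristan–Galay agreement and 4232.66 is covered: preferential rate 12% applies instead.
The additional-duty order on 4232.66 targets Duron, not Galay; it does not apply.
Duty = $214,387.10 × 12% = $25,726.45.
Line 3 (2146.96, Duron, 3,402 units, $731,872.26):
Base rate for 2146.96 is 13%.
Additional duty on 2146.96 from Duron: +39.8%. Applied ad valorem rate: 13% + 39.8% = 52.8%.
Duty = $731,872.26 × 52.8% = $386,428.55.
Total = $276,492.79 + $25,726.45 + $386,428.55 = $688,647.79.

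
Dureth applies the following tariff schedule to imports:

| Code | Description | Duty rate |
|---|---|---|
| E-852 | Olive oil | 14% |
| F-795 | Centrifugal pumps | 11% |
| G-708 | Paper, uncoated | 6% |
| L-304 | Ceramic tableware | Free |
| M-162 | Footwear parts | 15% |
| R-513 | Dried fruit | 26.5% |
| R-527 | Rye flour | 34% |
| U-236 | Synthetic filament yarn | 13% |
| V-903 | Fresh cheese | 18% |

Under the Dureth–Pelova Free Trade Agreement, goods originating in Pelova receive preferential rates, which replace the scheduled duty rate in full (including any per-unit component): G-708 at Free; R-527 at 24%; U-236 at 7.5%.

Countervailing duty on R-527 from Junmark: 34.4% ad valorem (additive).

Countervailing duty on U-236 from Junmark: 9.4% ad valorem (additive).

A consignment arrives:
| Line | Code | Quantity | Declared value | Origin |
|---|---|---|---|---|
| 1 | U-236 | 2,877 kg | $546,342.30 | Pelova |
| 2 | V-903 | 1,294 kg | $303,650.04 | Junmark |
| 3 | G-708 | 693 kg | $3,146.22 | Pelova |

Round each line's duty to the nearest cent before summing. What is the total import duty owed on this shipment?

$95,632.68

Line 1 (U-236, Pelova, 2,877 kg, $546,342.30):
Base rate for U-236 is 13%.
Origin Pelova qualifies under the Dureth–Pelova agreement and U-236 is covered: preferential rate 7.5% applies instead.
The additional-duty order on U-236 targets Junmark, not Pelova; it does not apply.
Duty = $546,342.30 × 7.5% = $40,975.67.
Line 2 (V-903, Junmark, 1,294 kg, $303,650.04):
Base rate for V-903 is 18%.
Duty = $303,650.04 × 18% = $54,657.01.
Line 3 (G-708, Pelova, 693 kg, $3,146.22):
Base rate for G-708 is 6%.
Origin Pelova qualifies under the Dureth–Pelova agreement and G-708 is covered: preferential rate Free applies instead.
Duty = $3,146.22 × 0% = $0.00.
Total = $40,975.67 + $54,657.01 + $0.00 = $95,632.68.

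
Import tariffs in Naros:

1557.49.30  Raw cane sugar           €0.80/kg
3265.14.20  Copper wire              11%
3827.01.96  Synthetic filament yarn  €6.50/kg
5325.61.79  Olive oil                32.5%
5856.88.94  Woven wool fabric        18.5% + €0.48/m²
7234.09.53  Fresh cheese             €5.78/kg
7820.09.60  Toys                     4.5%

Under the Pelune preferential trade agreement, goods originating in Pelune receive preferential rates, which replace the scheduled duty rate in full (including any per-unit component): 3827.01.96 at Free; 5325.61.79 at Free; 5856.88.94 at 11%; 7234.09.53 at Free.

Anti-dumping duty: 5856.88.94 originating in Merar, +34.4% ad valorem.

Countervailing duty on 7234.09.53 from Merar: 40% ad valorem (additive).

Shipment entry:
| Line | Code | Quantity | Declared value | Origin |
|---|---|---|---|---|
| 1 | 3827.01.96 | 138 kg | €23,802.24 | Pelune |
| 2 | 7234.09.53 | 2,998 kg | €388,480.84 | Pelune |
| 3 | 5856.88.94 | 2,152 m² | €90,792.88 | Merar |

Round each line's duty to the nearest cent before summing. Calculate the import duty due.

€49,062.39

Line 1 (3827.01.96, Pelune, 138 kg, €23,802.24):
Base rate for 3827.01.96 is €6.50/kg.
Origin Pelune qualifies under the Naros–Pelune agreement and 3827.01.96 is covered: preferential rate Free applies instead.
Duty = €23,802.24 × 0% = €0.00.
Line 2 (7234.09.53, Pelune, 2,998 kg, €388,480.84):
Base rate for 7234.09.53 is €5.78/kg.
Origin Pelune qualifies under the Naros–Pelune agreement and 7234.09.53 is covered: preferential rate Free applies instead.
The additional-duty order on 7234.09.53 targets Merar, not Pelune; it does not apply.
Duty = €388,480.84 × 0% = €0.00.
Line 3 (5856.88.94, Merar, 2,152 m², €90,792.88):
Base rate for 5856.88.94 is 18.5% + €0.48/m².
5856.88.94 has an FTA preferential rate, but origin Merar is not Pelune; base rate stands.
Additional duty on 5856.88.94 from Merar: +34.4%. Applied ad valorem rate: 18.5% + 34.4% = 52.9%.
Duty = €90,792.88 × 52.9% + 2,152 × €0.48 = €49,062.39.
Total = €0.00 + €0.00 + €49,062.39 = €49,062.39.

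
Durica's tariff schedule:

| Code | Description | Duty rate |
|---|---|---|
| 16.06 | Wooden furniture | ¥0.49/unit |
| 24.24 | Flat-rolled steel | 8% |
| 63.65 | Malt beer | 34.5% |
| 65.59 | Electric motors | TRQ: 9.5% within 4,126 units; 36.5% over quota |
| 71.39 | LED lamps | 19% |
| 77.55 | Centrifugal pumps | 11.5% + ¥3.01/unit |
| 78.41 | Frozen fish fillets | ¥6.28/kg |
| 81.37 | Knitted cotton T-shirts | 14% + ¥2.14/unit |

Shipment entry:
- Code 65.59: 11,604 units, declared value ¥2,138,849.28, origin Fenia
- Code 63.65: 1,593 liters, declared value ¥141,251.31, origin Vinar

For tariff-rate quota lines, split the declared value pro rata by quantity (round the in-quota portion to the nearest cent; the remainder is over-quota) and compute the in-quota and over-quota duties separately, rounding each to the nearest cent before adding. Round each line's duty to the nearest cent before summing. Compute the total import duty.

Line 1 (65.59, Fenia, 11,604 units, ¥2,138,849.28):
Code 65.59 is under a tariff-rate quota (threshold 4,126 units). In-quota: 4,126 units at 9.5%; over-quota: 7,478 units at 36.5%.
Pro-rata value split: in-quota = ¥2,138,849.28 × 4,126/11,604 = ¥760,504.32; over-quota = ¥2,138,849.28 − ¥760,504.32 = ¥1,378,344.96.
In-quota duty = ¥760,504.32 × 9.5% = ¥72,247.91. Over-quota duty = ¥1,378,344.96 × 36.5% = ¥503,095.91.
Line duty = ¥72,247.91 + ¥503,095.91 = ¥575,343.82.
Line 2 (63.65, Vinar, 1,593 liters, ¥141,251.31):
Base rate for 63.65 is 34.5%.
Duty = ¥141,251.31 × 34.5% = ¥48,731.70.
Total = ¥575,343.82 + ¥48,731.70 = ¥624,075.52.

¥624,075.52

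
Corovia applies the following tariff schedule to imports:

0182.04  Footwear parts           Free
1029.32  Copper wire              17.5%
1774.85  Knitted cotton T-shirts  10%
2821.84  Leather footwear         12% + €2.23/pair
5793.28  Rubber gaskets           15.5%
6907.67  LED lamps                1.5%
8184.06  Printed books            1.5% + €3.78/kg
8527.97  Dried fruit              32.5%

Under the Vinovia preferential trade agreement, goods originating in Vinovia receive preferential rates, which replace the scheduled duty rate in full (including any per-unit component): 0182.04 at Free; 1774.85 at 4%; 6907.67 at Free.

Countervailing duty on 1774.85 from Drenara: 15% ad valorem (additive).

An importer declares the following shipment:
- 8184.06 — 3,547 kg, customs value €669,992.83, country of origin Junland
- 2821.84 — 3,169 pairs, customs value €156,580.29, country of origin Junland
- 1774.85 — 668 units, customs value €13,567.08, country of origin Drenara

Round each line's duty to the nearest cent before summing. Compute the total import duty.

Line 1 (8184.06, Junland, 3,547 kg, €669,992.83):
Base rate for 8184.06 is 1.5% + €3.78/kg.
Duty = €669,992.83 × 1.5% + 3,547 × €3.78 = €23,457.55.
Line 2 (2821.84, Junland, 3,169 pairs, €156,580.29):
Base rate for 2821.84 is 12% + €2.23/pair.
Duty = €156,580.29 × 12% + 3,169 × €2.23 = €25,856.50.
Line 3 (1774.85, Drenara, 668 units, €13,567.08):
Base rate for 1774.85 is 10%.
1774.85 has an FTA preferential rate, but origin Drenara is not Vinovia; base rate stands.
Additional duty on 1774.85 from Drenara: +15%. Applied ad valorem rate: 10% + 15% = 25%.
Duty = €13,567.08 × 25% = €3,391.77.
Total = €23,457.55 + €25,856.50 + €3,391.77 = €52,705.82.

€52,705.82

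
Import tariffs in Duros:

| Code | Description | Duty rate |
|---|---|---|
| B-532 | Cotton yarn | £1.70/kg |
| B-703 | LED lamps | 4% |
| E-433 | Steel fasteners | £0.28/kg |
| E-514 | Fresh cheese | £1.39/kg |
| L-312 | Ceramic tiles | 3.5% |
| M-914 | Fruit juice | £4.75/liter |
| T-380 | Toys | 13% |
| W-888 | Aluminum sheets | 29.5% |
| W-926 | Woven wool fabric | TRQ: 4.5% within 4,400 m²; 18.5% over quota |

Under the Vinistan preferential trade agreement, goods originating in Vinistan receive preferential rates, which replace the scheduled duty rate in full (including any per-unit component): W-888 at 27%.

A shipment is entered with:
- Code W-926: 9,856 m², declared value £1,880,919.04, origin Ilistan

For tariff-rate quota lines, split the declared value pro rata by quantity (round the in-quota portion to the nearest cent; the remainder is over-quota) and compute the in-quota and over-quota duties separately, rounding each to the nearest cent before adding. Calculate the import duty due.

Line 1 (W-926, Ilistan, 9,856 m², £1,880,919.04):
Code W-926 is under a tariff-rate quota (threshold 4,400 m²). In-quota: 4,400 m² at 4.5%; over-quota: 5,456 m² at 18.5%.
Pro-rata value split: in-quota = £1,880,919.04 × 4,400/9,856 = £839,696.00; over-quota = £1,880,919.04 − £839,696.00 = £1,041,223.04.
In-quota duty = £839,696.00 × 4.5% = £37,786.32. Over-quota duty = £1,041,223.04 × 18.5% = £192,626.26.
Line duty = £37,786.32 + £192,626.26 = £230,412.58.

£230,412.58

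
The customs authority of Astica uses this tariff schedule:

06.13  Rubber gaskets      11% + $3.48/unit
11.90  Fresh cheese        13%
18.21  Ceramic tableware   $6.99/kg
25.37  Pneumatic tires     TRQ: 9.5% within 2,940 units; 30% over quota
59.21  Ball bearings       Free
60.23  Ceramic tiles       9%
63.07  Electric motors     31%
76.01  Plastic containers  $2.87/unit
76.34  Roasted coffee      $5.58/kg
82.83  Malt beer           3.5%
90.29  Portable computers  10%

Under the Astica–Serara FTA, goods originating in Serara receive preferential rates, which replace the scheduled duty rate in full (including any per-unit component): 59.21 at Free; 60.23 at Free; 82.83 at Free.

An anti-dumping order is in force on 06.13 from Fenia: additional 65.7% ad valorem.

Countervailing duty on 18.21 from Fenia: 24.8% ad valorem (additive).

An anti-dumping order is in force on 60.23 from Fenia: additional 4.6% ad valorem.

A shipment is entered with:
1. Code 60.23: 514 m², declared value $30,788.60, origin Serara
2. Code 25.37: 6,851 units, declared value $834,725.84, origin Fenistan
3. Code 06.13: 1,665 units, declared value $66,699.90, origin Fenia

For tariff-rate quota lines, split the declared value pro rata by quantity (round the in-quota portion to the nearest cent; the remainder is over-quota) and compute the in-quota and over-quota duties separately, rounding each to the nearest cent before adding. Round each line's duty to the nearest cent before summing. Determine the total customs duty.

Line 1 (60.23, Serara, 514 m², $30,788.60):
Base rate for 60.23 is 9%.
Origin Serara qualifies under the Astica–Serara agreement and 60.23 is covered: preferential rate Free applies instead.
The additional-duty order on 60.23 targets Fenia, not Serara; it does not apply.
Duty = $30,788.60 × 0% = $0.00.
Line 2 (25.37, Fenistan, 6,851 units, $834,725.84):
Code 25.37 is under a tariff-rate quota (threshold 2,940 units). In-quota: 2,940 units at 9.5%; over-quota: 3,911 units at 30%.
Pro-rata value split: in-quota = $834,725.84 × 2,940/6,851 = $358,209.60; over-quota = $834,725.84 − $358,209.60 = $476,516.24.
In-quota duty = $358,209.60 × 9.5% = $34,029.91. Over-quota duty = $476,516.24 × 30% = $142,954.87.
Line duty = $34,029.91 + $142,954.87 = $176,984.78.
Line 3 (06.13, Fenia, 1,665 units, $66,699.90):
Base rate for 06.13 is 11% + $3.48/unit.
Additional duty on 06.13 from Fenia: +65.7%. Applied ad valorem rate: 11% + 65.7% = 76.7%.
Duty = $66,699.90 × 76.7% + 1,665 × $3.48 = $56,953.02.
Total = $0.00 + $176,984.78 + $56,953.02 = $233,937.80.

$233,937.80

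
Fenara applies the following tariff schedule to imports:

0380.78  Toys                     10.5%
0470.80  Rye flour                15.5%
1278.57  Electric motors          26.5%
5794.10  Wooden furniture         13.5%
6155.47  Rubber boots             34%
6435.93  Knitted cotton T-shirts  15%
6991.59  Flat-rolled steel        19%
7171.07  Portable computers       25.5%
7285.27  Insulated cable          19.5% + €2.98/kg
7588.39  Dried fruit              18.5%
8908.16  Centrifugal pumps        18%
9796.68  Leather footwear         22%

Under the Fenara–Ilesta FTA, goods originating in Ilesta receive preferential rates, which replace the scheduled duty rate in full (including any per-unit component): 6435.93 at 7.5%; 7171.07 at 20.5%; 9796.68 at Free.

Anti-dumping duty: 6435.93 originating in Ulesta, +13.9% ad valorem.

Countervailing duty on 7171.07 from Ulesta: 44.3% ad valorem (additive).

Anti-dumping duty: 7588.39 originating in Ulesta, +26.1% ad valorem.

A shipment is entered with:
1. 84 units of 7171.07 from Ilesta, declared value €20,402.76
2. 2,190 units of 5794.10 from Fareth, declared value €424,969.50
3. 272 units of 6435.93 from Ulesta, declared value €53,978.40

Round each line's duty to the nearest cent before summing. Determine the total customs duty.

€77,153.21

Line 1 (7171.07, Ilesta, 84 units, €20,402.76):
Base rate for 7171.07 is 25.5%.
Origin Ilesta qualifies under the Fenara–Ilesta agreement and 7171.07 is covered: preferential rate 20.5% applies instead.
The additional-duty order on 7171.07 targets Ulesta, not Ilesta; it does not apply.
Duty = €20,402.76 × 20.5% = €4,182.57.
Line 2 (5794.10, Fareth, 2,190 units, €424,969.50):
Base rate for 5794.10 is 13.5%.
Duty = €424,969.50 × 13.5% = €57,370.88.
Line 3 (6435.93, Ulesta, 272 units, €53,978.40):
Base rate for 6435.93 is 15%.
6435.93 has an FTA preferential rate, but origin Ulesta is not Ilesta; base rate stands.
Additional duty on 6435.93 from Ulesta: +13.9%. Applied ad valorem rate: 15% + 13.9% = 28.9%.
Duty = €53,978.40 × 28.9% = €15,599.76.
Total = €4,182.57 + €57,370.88 + €15,599.76 = €77,153.21.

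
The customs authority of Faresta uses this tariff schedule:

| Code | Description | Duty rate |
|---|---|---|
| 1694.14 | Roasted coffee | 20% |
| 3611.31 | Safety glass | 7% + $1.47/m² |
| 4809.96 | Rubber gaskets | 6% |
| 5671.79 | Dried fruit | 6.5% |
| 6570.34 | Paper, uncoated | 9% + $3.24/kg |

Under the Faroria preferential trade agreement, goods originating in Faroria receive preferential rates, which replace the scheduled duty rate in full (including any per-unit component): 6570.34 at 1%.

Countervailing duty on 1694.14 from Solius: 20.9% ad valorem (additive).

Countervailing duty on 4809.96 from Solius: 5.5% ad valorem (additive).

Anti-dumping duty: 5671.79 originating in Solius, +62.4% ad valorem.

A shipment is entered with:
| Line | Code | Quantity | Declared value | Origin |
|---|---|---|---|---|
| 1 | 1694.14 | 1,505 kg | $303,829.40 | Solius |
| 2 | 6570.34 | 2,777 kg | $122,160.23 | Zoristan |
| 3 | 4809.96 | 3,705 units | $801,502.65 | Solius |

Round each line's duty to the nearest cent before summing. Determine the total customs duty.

$236,430.92

Line 1 (1694.14, Solius, 1,505 kg, $303,829.40):
Base rate for 1694.14 is 20%.
Additional duty on 1694.14 from Solius: +20.9%. Applied ad valorem rate: 20% + 20.9% = 40.9%.
Duty = $303,829.40 × 40.9% = $124,266.22.
Line 2 (6570.34, Zoristan, 2,777 kg, $122,160.23):
Base rate for 6570.34 is 9% + $3.24/kg.
6570.34 has an FTA preferential rate, but origin Zoristan is not Faroria; base rate stands.
Duty = $122,160.23 × 9% + 2,777 × $3.24 = $19,991.90.
Line 3 (4809.96, Solius, 3,705 units, $801,502.65):
Base rate for 4809.96 is 6%.
Additional duty on 4809.96 from Solius: +5.5%. Applied ad valorem rate: 6% + 5.5% = 11.5%.
Duty = $801,502.65 × 11.5% = $92,172.80.
Total = $124,266.22 + $19,991.90 + $92,172.80 = $236,430.92.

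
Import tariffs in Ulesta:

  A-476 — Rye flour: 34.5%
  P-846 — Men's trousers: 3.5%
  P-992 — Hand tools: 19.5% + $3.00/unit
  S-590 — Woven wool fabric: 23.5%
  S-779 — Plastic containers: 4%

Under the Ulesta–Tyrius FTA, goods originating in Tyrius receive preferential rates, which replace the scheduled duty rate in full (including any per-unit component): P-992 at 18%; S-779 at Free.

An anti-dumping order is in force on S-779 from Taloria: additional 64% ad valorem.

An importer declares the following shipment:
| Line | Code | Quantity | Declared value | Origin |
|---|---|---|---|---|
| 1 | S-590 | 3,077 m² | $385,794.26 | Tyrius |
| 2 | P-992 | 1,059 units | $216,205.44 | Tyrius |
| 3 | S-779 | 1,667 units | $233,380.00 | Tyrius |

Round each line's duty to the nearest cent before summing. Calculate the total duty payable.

Line 1 (S-590, Tyrius, 3,077 m², $385,794.26):
Base rate for S-590 is 23.5%.
Origin Tyrius is the FTA partner but S-590 is not on the preference list; base rate stands.
Duty = $385,794.26 × 23.5% = $90,661.65.
Line 2 (P-992, Tyrius, 1,059 units, $216,205.44):
Base rate for P-992 is 19.5% + $3.00/unit.
Origin Tyrius qualifies under the Ulesta–Tyrius agreement and P-992 is covered: preferential rate 18% applies instead.
Duty = $216,205.44 × 18% = $38,916.98.
Line 3 (S-779, Tyrius, 1,667 units, $233,380.00):
Base rate for S-779 is 4%.
Origin Tyrius qualifies under the Ulesta–Tyrius agreement and S-779 is covered: preferential rate Free applies instead.
The additional-duty order on S-779 targets Taloria, not Tyrius; it does not apply.
Duty = $233,380.00 × 0% = $0.00.
Total = $90,661.65 + $38,916.98 + $0.00 = $129,578.63.

$129,578.63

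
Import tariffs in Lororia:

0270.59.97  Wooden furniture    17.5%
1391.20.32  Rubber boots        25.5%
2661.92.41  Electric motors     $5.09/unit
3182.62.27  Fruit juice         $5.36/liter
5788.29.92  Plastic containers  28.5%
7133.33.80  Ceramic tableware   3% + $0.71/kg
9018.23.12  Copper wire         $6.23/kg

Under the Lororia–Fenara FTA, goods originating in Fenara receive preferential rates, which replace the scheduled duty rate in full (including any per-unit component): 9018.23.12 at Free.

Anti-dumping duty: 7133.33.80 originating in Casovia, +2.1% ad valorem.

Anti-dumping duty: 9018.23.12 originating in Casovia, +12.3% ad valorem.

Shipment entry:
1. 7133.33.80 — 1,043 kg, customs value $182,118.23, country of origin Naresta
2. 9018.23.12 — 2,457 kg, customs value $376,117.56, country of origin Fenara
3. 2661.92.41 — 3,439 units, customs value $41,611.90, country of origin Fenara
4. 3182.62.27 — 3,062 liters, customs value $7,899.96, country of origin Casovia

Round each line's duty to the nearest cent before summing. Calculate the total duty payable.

Line 1 (7133.33.80, Naresta, 1,043 kg, $182,118.23):
Base rate for 7133.33.80 is 3% + $0.71/kg.
The additional-duty order on 7133.33.80 targets Casovia, not Naresta; it does not apply.
Duty = $182,118.23 × 3% + 1,043 × $0.71 = $6,204.08.
Line 2 (9018.23.12, Fenara, 2,457 kg, $376,117.56):
Base rate for 9018.23.12 is $6.23/kg.
Origin Fenara qualifies under the Lororia–Fenara agreement and 9018.23.12 is covered: preferential rate Free applies instead.
The additional-duty order on 9018.23.12 targets Casovia, not Fenara; it does not apply.
Duty = $376,117.56 × 0% = $0.00.
Line 3 (2661.92.41, Fenara, 3,439 units, $41,611.90):
Base rate for 2661.92.41 is $5.09/unit.
Origin Fenara is the FTA partner but 2661.92.41 is not on the preference list; base rate stands.
Duty = 3,439 × $5.09 = $17,504.51.
Line 4 (3182.62.27, Casovia, 3,062 liters, $7,899.96):
Base rate for 3182.62.27 is $5.36/liter.
Duty = 3,062 × $5.36 = $16,412.32.
Total = $6,204.08 + $0.00 + $17,504.51 + $16,412.32 = $40,120.91.

$40,120.91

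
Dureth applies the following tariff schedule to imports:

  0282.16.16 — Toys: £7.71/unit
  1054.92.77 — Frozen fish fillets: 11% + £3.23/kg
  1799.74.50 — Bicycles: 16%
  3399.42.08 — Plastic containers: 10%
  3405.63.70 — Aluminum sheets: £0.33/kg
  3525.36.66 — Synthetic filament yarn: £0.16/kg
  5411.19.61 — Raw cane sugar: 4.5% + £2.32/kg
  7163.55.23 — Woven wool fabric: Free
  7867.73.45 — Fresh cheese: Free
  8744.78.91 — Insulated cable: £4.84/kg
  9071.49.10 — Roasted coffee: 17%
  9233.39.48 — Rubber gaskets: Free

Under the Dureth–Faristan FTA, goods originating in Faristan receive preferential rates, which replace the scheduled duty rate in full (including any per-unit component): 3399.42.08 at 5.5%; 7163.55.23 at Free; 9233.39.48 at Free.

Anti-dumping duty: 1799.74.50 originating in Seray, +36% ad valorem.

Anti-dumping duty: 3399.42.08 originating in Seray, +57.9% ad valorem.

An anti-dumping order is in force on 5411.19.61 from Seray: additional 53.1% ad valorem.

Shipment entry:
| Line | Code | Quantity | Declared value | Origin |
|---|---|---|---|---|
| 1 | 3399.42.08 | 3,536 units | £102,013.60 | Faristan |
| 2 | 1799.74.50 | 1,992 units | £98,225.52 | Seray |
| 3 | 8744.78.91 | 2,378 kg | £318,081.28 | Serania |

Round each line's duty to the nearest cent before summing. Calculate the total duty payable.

£68,197.54

Line 1 (3399.42.08, Faristan, 3,536 units, £102,013.60):
Base rate for 3399.42.08 is 10%.
Origin Faristan qualifies under the Dureth–Faristan agreement and 3399.42.08 is covered: preferential rate 5.5% applies instead.
The additional-duty order on 3399.42.08 targets Seray, not Faristan; it does not apply.
Duty = £102,013.60 × 5.5% = £5,610.75.
Line 2 (1799.74.50, Seray, 1,992 units, £98,225.52):
Base rate for 1799.74.50 is 16%.
Additional duty on 1799.74.50 from Seray: +36%. Applied ad valorem rate: 16% + 36% = 52%.
Duty = £98,225.52 × 52% = £51,077.27.
Line 3 (8744.78.91, Serania, 2,378 kg, £318,081.28):
Base rate for 8744.78.91 is £4.84/kg.
Duty = 2,378 × £4.84 = £11,509.52.
Total = £5,610.75 + £51,077.27 + £11,509.52 = £68,197.54.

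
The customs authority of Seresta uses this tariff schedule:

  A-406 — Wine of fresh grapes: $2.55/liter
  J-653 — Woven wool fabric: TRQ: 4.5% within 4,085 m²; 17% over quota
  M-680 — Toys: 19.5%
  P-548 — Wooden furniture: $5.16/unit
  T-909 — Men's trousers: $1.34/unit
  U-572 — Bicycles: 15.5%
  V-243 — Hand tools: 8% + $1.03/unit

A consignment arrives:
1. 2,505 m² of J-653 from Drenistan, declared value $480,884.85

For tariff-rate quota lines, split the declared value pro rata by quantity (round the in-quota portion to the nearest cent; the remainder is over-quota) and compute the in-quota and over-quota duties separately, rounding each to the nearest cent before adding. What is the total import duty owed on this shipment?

Line 1 (J-653, Drenistan, 2,505 m², $480,884.85):
Code J-653 is under a tariff-rate quota (threshold 4,085 m²). Quantity 2,505 m² is within the quota, so the in-quota rate 4.5% applies to the full value.
Duty = $480,884.85 × 4.5% = $21,639.82.

$21,639.82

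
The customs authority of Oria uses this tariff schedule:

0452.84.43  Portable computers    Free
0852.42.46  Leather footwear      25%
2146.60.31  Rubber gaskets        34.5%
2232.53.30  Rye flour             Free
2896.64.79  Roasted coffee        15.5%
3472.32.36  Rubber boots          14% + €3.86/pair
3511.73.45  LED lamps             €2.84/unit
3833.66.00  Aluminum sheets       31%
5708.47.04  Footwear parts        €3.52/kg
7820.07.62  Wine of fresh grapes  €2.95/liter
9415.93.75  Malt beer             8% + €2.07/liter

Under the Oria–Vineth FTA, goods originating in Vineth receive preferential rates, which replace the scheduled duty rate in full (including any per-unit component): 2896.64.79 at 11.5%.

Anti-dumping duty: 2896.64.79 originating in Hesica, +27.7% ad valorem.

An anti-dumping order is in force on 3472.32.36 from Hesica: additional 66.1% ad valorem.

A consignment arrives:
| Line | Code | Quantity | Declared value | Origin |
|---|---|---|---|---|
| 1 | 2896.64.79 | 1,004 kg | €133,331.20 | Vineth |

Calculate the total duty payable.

€15,333.09

Line 1 (2896.64.79, Vineth, 1,004 kg, €133,331.20):
Base rate for 2896.64.79 is 15.5%.
Origin Vineth qualifies under the Oria–Vineth agreement and 2896.64.79 is covered: preferential rate 11.5% applies instead.
The additional-duty order on 2896.64.79 targets Hesica, not Vineth; it does not apply.
Duty = €133,331.20 × 11.5% = €15,333.09.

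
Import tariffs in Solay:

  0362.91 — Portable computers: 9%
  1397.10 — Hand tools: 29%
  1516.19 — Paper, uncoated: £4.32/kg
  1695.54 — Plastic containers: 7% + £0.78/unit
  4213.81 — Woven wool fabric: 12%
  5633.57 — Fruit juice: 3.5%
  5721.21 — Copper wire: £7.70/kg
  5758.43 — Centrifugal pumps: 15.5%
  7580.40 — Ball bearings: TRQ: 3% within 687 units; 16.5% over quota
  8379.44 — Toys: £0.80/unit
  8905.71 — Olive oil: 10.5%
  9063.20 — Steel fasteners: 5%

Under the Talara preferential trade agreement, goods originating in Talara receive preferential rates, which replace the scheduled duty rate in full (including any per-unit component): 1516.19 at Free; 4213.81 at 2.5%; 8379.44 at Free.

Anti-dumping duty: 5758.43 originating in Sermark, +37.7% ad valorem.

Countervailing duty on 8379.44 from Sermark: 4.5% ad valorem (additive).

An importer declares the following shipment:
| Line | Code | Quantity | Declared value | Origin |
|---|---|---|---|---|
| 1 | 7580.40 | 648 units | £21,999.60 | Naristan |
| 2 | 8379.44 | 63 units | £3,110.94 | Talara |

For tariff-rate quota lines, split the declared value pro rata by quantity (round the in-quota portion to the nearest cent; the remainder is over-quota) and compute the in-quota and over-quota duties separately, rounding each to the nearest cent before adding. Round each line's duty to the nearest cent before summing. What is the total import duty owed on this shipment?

Line 1 (7580.40, Naristan, 648 units, £21,999.60):
Code 7580.40 is under a tariff-rate quota (threshold 687 units). Quantity 648 units is within the quota, so the in-quota rate 3% applies to the full value.
Duty = £21,999.60 × 3% = £659.99.
Line 2 (8379.44, Talara, 63 units, £3,110.94):
Base rate for 8379.44 is £0.80/unit.
Origin Talara qualifies under the Solay–Talara agreement and 8379.44 is covered: preferential rate Free applies instead.
The additional-duty order on 8379.44 targets Sermark, not Talara; it does not apply.
Duty = £3,110.94 × 0% = £0.00.
Total = £659.99 + £0.00 = £659.99.

£659.99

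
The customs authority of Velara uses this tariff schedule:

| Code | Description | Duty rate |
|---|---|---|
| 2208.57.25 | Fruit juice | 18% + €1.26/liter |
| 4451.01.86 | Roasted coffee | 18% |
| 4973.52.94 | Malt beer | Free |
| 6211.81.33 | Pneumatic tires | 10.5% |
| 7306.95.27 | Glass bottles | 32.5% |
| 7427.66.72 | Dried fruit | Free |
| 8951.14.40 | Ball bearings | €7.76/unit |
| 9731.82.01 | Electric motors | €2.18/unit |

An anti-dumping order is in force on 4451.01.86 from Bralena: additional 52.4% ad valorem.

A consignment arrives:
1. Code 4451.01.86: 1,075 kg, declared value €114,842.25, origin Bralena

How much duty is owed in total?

Line 1 (4451.01.86, Bralena, 1,075 kg, €114,842.25):
Base rate for 4451.01.86 is 18%.
Additional duty on 4451.01.86 from Bralena: +52.4%. Applied ad valorem rate: 18% + 52.4% = 70.4%.
Duty = €114,842.25 × 70.4% = €80,848.94.

€80,848.94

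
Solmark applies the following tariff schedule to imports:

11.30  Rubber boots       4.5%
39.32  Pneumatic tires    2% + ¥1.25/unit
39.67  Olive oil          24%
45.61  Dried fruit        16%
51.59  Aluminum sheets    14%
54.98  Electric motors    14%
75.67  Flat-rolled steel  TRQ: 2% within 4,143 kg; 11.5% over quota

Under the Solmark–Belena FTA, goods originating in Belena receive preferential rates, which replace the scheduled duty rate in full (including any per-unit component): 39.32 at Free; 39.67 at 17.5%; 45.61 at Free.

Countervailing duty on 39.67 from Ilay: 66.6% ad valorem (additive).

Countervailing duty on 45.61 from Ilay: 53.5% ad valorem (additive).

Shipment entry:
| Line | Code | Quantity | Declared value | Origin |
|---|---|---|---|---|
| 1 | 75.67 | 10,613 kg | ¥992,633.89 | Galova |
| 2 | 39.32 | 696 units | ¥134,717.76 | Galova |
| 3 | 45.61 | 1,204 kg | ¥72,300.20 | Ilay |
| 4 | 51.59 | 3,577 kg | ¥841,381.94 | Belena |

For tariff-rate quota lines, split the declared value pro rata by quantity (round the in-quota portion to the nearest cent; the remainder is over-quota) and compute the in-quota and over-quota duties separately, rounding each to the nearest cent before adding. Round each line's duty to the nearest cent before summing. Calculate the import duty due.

¥248,947.37

Line 1 (75.67, Galova, 10,613 kg, ¥992,633.89):
Code 75.67 is under a tariff-rate quota (threshold 4,143 kg). In-quota: 4,143 kg at 2%; over-quota: 6,470 kg at 11.5%.
Pro-rata value split: in-quota = ¥992,633.89 × 4,143/10,613 = ¥387,494.79; over-quota = ¥992,633.89 − ¥387,494.79 = ¥605,139.10.
In-quota duty = ¥387,494.79 × 2% = ¥7,749.90. Over-quota duty = ¥605,139.10 × 11.5% = ¥69,591.00.
Line duty = ¥7,749.90 + ¥69,591.00 = ¥77,340.90.
Line 2 (39.32, Galova, 696 units, ¥134,717.76):
Base rate for 39.32 is 2% + ¥1.25/unit.
39.32 has an FTA preferential rate, but origin Galova is not Belena; base rate stands.
Duty = ¥134,717.76 × 2% + 696 × ¥1.25 = ¥3,564.36.
Line 3 (45.61, Ilay, 1,204 kg, ¥72,300.20):
Base rate for 45.61 is 16%.
45.61 has an FTA preferential rate, but origin Ilay is not Belena; base rate stands.
Additional duty on 45.61 from Ilay: +53.5%. Applied ad valorem rate: 16% + 53.5% = 69.5%.
Duty = ¥72,300.20 × 69.5% = ¥50,248.64.
Line 4 (51.59, Belena, 3,577 kg, ¥841,381.94):
Base rate for 51.59 is 14%.
Origin Belena is the FTA partner but 51.59 is not on the preference list; base rate stands.
Duty = ¥841,381.94 × 14% = ¥117,793.47.
Total = ¥77,340.90 + ¥3,564.36 + ¥50,248.64 + ¥117,793.47 = ¥248,947.37.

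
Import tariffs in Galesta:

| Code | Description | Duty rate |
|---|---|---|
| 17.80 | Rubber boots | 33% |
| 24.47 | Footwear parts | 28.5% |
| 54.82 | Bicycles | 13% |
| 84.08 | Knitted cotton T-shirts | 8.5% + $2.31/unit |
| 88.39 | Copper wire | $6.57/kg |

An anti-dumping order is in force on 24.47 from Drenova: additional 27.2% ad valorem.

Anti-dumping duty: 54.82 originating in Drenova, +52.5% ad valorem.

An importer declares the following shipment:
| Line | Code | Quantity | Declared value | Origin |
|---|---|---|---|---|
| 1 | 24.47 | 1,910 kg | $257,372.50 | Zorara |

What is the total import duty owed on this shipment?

Line 1 (24.47, Zorara, 1,910 kg, $257,372.50):
Base rate for 24.47 is 28.5%.
The additional-duty order on 24.47 targets Drenova, not Zorara; it does not apply.
Duty = $257,372.50 × 28.5% = $73,351.16.

$73,351.16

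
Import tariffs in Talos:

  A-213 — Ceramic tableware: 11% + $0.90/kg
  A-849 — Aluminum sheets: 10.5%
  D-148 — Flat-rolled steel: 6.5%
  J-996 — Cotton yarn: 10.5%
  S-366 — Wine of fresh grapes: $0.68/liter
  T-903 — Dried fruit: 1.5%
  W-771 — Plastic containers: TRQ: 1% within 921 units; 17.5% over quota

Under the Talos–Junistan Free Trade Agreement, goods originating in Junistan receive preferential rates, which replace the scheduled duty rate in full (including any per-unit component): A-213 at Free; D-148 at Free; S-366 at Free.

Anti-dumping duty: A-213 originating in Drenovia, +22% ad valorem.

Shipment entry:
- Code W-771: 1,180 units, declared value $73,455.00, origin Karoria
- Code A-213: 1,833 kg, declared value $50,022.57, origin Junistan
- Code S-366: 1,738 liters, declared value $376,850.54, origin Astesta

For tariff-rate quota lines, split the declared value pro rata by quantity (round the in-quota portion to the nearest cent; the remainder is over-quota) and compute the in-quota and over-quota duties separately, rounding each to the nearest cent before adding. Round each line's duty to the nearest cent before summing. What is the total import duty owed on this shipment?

Line 1 (W-771, Karoria, 1,180 units, $73,455.00):
Code W-771 is under a tariff-rate quota (threshold 921 units). In-quota: 921 units at 1%; over-quota: 259 units at 17.5%.
Pro-rata value split: in-quota = $73,455.00 × 921/1,180 = $57,332.25; over-quota = $73,455.00 − $57,332.25 = $16,122.75.
In-quota duty = $57,332.25 × 1% = $573.32. Over-quota duty = $16,122.75 × 17.5% = $2,821.48.
Line duty = $573.32 + $2,821.48 = $3,394.80.
Line 2 (A-213, Junistan, 1,833 kg, $50,022.57):
Base rate for A-213 is 11% + $0.90/kg.
Origin Junistan qualifies under the Talos–Junistan agreement and A-213 is covered: preferential rate Free applies instead.
The additional-duty order on A-213 targets Drenovia, not Junistan; it does not apply.
Duty = $50,022.57 × 0% = $0.00.
Line 3 (S-366, Astesta, 1,738 liters, $376,850.54):
Base rate for S-366 is $0.68/liter.
S-366 has an FTA preferential rate, but origin Astesta is not Junistan; base rate stands.
Duty = 1,738 × $0.68 = $1,181.84.
Total = $3,394.80 + $0.00 + $1,181.84 = $4,576.64.

$4,576.64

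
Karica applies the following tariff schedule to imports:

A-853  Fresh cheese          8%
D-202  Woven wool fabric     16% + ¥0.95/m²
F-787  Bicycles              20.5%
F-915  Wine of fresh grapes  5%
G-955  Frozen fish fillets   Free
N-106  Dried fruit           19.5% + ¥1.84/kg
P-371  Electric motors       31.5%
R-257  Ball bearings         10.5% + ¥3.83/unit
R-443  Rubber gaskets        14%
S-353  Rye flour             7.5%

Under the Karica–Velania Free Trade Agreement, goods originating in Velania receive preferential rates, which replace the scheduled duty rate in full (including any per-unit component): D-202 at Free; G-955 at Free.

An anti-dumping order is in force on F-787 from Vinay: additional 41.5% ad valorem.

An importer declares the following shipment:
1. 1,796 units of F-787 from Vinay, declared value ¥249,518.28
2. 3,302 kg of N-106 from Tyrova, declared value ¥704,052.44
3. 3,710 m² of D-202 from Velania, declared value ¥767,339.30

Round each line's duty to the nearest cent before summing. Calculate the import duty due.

¥298,067.24

Line 1 (F-787, Vinay, 1,796 units, ¥249,518.28):
Base rate for F-787 is 20.5%.
Additional duty on F-787 from Vinay: +41.5%. Applied ad valorem rate: 20.5% + 41.5% = 62%.
Duty = ¥249,518.28 × 62% = ¥154,701.33.
Line 2 (N-106, Tyrova, 3,302 kg, ¥704,052.44):
Base rate for N-106 is 19.5% + ¥1.84/kg.
Duty = ¥704,052.44 × 19.5% + 3,302 × ¥1.84 = ¥143,365.91.
Line 3 (D-202, Velania, 3,710 m², ¥767,339.30):
Base rate for D-202 is 16% + ¥0.95/m².
Origin Velania qualifies under the Karica–Velania agreement and D-202 is covered: preferential rate Free applies instead.
Duty = ¥767,339.30 × 0% = ¥0.00.
Total = ¥154,701.33 + ¥143,365.91 + ¥0.00 = ¥298,067.24.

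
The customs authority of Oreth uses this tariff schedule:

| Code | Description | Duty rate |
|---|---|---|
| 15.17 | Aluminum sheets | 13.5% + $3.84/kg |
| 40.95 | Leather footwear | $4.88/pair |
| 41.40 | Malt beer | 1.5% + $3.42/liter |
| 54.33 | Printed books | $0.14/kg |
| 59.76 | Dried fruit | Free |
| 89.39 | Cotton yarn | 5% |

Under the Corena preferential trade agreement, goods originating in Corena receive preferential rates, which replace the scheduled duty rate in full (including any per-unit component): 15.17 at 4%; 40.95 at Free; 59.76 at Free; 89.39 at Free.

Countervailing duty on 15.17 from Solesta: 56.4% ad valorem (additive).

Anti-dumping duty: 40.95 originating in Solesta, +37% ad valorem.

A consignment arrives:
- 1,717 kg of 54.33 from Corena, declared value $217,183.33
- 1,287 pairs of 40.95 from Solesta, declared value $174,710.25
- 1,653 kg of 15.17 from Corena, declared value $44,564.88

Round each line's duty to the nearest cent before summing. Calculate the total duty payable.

$72,946.33

Line 1 (54.33, Corena, 1,717 kg, $217,183.33):
Base rate for 54.33 is $0.14/kg.
Origin Corena is the FTA partner but 54.33 is not on the preference list; base rate stands.
Duty = 1,717 × $0.14 = $240.38.
Line 2 (40.95, Solesta, 1,287 pairs, $174,710.25):
Base rate for 40.95 is $4.88/pair.
40.95 has an FTA preferential rate, but origin Solesta is not Corena; base rate stands.
Additional duty on 40.95 from Solesta: +37% ad valorem. Applied ad valorem rate = 37%.
Duty = $174,710.25 × 37% + 1,287 × $4.88 = $70,923.35.
Line 3 (15.17, Corena, 1,653 kg, $44,564.88):
Base rate for 15.17 is 13.5% + $3.84/kg.
Origin Corena qualifies under the Oreth–Corena agreement and 15.17 is covered: preferential rate 4% applies instead.
The additional-duty order on 15.17 targets Solesta, not Corena; it does not apply.
Duty = $44,564.88 × 4% = $1,782.60.
Total = $240.38 + $70,923.35 + $1,782.60 = $72,946.33.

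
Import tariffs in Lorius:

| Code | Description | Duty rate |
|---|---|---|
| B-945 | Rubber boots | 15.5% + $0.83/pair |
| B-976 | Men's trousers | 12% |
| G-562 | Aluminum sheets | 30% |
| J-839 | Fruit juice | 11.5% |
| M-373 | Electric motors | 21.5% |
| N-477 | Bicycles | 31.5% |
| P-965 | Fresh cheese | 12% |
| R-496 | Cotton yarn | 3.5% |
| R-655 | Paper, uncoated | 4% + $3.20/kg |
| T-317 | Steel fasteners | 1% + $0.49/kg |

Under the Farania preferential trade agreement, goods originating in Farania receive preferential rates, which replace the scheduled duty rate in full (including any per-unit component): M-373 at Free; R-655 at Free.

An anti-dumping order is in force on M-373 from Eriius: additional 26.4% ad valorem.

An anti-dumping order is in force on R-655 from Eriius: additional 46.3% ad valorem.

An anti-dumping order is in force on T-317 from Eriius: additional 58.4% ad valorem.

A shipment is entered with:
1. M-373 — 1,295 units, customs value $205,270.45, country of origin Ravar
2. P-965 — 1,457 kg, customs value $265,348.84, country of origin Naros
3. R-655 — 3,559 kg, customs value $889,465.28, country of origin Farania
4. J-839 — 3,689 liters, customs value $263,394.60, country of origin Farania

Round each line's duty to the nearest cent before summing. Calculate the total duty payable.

$106,265.39

Line 1 (M-373, Ravar, 1,295 units, $205,270.45):
Base rate for M-373 is 21.5%.
M-373 has an FTA preferential rate, but origin Ravar is not Farania; base rate stands.
The additional-duty order on M-373 targets Eriius, not Ravar; it does not apply.
Duty = $205,270.45 × 21.5% = $44,133.15.
Line 2 (P-965, Naros, 1,457 kg, $265,348.84):
Base rate for P-965 is 12%.
Duty = $265,348.84 × 12% = $31,841.86.
Line 3 (R-655, Farania, 3,559 kg, $889,465.28):
Base rate for R-655 is 4% + $3.20/kg.
Origin Farania qualifies under the Lorius–Farania agreement and R-655 is covered: preferential rate Free applies instead.
The additional-duty order on R-655 targets Eriius, not Farania; it does not apply.
Duty = $889,465.28 × 0% = $0.00.
Line 4 (J-839, Farania, 3,689 liters, $263,394.60):
Base rate for J-839 is 11.5%.
Origin Farania is the FTA partner but J-839 is not on the preference list; base rate stands.
Duty = $263,394.60 × 11.5% = $30,290.38.
Total = $44,133.15 + $31,841.86 + $0.00 + $30,290.38 = $106,265.39.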